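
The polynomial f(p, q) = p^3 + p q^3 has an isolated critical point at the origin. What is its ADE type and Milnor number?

The Hessian of f at 0 is [[0, 0], [0, 0]] with rank 0, so corank 2. A Groebner basis of the Jacobian ideal J(f) in C{p,q} is {p^3, p*q^2, 3*p^2 + q^3}; counting standard monomials gives mu = 7. Corank 2; j^3 = p^3 is a perfect cube, so E-series; the 4-jet and mu = 7 give E_7.

Type E7, Milnor number mu = 7.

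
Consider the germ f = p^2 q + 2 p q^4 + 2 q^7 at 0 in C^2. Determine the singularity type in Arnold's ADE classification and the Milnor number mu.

Type D_8, Milnor number mu = 8.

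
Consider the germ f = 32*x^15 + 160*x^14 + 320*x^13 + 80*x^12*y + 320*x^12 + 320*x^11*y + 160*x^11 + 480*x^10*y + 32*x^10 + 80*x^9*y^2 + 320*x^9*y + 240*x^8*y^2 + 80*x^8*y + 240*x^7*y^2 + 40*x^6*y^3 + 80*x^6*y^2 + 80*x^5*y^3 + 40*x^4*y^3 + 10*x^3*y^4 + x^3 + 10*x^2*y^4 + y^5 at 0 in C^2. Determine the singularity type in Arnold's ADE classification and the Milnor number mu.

The Hessian of f at 0 has rank 0. Corank 2; j^3 = x^3 is a perfect cube, so E-series; the 5-jet and mu = 8 give E_8.

Type E8, Milnor number mu = 8.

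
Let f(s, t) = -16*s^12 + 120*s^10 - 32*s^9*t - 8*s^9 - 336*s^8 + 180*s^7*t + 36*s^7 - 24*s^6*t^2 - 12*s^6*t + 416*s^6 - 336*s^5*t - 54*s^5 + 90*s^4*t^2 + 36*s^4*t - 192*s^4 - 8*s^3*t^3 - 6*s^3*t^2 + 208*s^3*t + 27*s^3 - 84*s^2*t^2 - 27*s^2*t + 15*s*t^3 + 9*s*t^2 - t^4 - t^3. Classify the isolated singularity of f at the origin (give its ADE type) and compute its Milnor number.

Type E7, Milnor number mu = 7.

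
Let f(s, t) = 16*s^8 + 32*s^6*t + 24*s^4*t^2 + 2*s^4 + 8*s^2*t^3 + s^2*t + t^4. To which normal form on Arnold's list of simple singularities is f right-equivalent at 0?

D5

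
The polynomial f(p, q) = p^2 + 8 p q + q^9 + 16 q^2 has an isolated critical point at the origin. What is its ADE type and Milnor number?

Type A8, Milnor number mu = 8.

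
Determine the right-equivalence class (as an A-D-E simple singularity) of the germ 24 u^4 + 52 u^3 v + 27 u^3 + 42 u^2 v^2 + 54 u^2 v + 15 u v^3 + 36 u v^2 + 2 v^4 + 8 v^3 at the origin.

The Hessian of f at 0 is [[0, 0], [0, 0]] with rank 0, so corank 2. A Groebner basis of the Jacobian ideal J(f) in C{u,v} is {19683*u^2/4 + 6561*u*v + v^4 - 27*v^3/4 + 2187*v^2, u^3 + 189*u^2/2 + 126*u*v + v^3/6 + 42*v^2, u^2*v - 405*u^2/4 - 135*u*v - 11*v^3/36 - 45*v^2, 81*u^2 + u*v^2 + 108*u*v + 5*v^3/9 + 36*v^2}; counting standard monomials gives mu = 7. Corank 2; j^3 = (3*u + 2*v)^3 is a perfect cube, so E-series; the 4-jet and mu = 7 give E_7.

E_7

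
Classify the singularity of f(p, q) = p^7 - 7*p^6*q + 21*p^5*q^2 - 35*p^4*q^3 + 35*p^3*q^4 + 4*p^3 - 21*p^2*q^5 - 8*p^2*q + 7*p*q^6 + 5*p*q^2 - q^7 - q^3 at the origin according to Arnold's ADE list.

The Hessian of f at 0 is [[0, 0], [0, 0]] with rank 0, so corank 2. A Groebner basis of the Jacobian ideal J(f) in C{p,q} is {128*p*q/7 + q^6 - 64*q^2/7, p*q^2 - q^3/2, p^2 - 3*p*q/2 + q^2/2}; counting standard monomials gives mu = 8. Corank 2; j^3 = (p - q)*(2*p - q)^2 has shape L^2 M (L != M), so D-series; mu = 8 gives D_8.

D_{8}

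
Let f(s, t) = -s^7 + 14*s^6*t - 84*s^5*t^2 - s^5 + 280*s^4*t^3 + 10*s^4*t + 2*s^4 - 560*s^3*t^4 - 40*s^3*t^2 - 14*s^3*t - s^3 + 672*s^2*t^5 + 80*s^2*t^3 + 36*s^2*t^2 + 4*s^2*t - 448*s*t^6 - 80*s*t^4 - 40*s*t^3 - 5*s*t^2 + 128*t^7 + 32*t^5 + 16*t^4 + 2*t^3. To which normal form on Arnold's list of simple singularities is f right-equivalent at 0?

The Hessian of f at 0 has rank 0. Corank 2; j^3 = -(s - 2*t)*(s - t)^2 has shape L^2 M (L != M), so D-series; mu = 8 gives D_8.

D_{8}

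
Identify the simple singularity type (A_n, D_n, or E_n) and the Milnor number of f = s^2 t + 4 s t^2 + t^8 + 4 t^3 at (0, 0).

Type D9, Milnor number mu = 9.

The Hessian of f at 0 is [[0, 0], [0, 0]] with rank 0, so corank 2. A Groebner basis of the Jacobian ideal J(f) in C{s,t} is {s^2/8 + t^7 - t^2/2, s^3 + 8*t^3, s*t + 2*t^2}; counting standard monomials gives mu = 9. Corank 2; j^3 = t*(s + 2*t)^2 has shape L^2 M (L != M), so D-series; mu = 9 gives D_9.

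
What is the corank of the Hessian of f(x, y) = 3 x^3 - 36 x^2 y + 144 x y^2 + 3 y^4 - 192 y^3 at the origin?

The Hessian at 0 is [[0, 0], [0, 0]] of rank 0; hence corank 2.

2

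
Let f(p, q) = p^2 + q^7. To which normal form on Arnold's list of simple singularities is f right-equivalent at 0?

The Hessian of f at 0 has rank 1. Corank 1: A-series; mu = 6 gives A_6.

A_{6}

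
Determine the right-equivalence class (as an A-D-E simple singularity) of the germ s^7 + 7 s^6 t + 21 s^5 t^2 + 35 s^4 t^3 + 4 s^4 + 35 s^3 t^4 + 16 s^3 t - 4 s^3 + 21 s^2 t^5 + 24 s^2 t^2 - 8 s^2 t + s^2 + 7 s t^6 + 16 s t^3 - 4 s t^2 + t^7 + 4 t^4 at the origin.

A_{6}

The Hessian of f at 0 is [[2, 0], [0, 0]] with rank 1, so corank 1. A Groebner basis of the Jacobian ideal J(f) in C{s,t} is {-7*s*t/6 + 5*s/24 + t^4 + 2*t^3/3 - 5*t^2/12, s*t^2 - 2*s*t/3 + s/12 + 2*t^3/3 - t^2/6, s^2 + 2*s*t - s/2 + t^2}; counting standard monomials gives mu = 6. Corank 1: A-series; mu = 6 gives A_6.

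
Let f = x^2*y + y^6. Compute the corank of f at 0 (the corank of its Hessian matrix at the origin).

2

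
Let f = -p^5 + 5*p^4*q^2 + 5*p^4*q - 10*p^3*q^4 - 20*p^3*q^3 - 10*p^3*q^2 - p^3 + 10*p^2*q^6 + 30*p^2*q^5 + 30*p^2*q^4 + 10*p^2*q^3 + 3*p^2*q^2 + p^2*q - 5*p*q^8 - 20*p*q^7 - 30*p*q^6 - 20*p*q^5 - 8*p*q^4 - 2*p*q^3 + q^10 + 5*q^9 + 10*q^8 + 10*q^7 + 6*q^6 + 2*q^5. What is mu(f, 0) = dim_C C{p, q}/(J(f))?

6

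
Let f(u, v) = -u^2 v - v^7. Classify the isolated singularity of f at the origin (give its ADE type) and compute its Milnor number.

The Hessian of f at 0 has rank 0. Corank 2; j^3 = -u^2*v has shape L^2 M (L != M), so D-series; mu = 8 gives D_8.

Type D_{8}, Milnor number mu = 8.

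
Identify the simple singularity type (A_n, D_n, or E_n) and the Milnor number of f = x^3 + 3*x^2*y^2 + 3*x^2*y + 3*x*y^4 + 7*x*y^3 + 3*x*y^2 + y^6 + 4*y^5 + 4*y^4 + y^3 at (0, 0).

Type E7, Milnor number mu = 7.

The Hessian of f at 0 has rank 0. Corank 2; j^3 = (x + y)^3 is a perfect cube, so E-series; the 4-jet and mu = 7 give E_7.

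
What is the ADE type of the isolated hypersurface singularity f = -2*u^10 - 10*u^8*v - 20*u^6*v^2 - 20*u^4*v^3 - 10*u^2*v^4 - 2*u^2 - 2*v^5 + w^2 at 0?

A4

The Hessian of f at 0 has rank 2. Corank 1: A-series; mu = 4 gives A_4.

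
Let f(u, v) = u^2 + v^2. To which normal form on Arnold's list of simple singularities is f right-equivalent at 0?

The Hessian of f at 0 has rank 2. Corank 0: nondegenerate Morse point, so A_1.

A1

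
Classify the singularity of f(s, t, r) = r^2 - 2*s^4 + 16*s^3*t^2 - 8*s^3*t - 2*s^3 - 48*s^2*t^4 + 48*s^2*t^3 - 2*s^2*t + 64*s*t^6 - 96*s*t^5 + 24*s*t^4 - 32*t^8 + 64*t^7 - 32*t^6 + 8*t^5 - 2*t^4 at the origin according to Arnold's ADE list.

D5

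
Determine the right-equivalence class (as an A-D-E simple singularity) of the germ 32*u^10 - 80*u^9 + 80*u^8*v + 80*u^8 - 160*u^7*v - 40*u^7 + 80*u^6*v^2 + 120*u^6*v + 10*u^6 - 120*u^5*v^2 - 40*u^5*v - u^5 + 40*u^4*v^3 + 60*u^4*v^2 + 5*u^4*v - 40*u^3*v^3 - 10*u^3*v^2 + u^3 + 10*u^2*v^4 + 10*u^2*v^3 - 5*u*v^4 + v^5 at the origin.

The Hessian of f at 0 has rank 0. Corank 2; j^3 = u^3 is a perfect cube, so E-series; the 5-jet and mu = 8 give E_8.

E_8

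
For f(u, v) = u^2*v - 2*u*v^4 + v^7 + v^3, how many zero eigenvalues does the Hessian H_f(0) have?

Hessian at 0 has rank 0.

2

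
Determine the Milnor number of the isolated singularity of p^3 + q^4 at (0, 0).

6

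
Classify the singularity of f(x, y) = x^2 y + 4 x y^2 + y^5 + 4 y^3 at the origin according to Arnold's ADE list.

D_6

The Hessian of f at 0 has rank 0. Corank 2; j^3 = y*(x + 2*y)^2 has shape L^2 M (L != M), so D-series; mu = 6 gives D_6.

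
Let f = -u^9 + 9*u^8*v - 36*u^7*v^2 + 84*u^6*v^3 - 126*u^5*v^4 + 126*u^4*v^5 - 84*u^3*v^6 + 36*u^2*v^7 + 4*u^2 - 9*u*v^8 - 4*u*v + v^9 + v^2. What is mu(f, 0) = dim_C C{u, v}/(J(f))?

The Hessian of f at 0 has rank 1. Corank 1: A-series; mu = 8 gives A_8.

8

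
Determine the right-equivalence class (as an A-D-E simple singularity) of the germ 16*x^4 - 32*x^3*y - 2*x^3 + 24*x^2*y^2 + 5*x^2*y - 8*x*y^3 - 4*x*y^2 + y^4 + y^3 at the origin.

D5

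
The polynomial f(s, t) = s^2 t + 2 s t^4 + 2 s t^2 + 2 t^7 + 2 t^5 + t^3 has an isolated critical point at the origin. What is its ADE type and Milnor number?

Type D_8, Milnor number mu = 8.

The Hessian of f at 0 has rank 0. Corank 2; j^3 = t*(s + t)^2 has shape L^2 M (L != M), so D-series; mu = 8 gives D_8.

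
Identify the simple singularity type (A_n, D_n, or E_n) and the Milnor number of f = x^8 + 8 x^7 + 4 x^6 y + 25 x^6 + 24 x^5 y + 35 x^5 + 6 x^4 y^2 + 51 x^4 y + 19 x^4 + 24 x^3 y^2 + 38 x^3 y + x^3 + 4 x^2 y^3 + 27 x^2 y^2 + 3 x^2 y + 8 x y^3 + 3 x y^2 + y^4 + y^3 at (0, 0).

Type E_{6}, Milnor number mu = 6.

The Hessian of f at 0 is [[0, 0], [0, 0]] with rank 0, so corank 2. A Groebner basis of the Jacobian ideal J(f) in C{x,y} is {x^3 - 3*x^2/2 - 3*x*y - 3*y^2/2, x^2*y + 2*x^2 + 4*x*y + 2*y^2, -5*x^2/2 + x*y^2 - 5*x*y - 5*y^2/2, 3*x^2 + 6*x*y + y^3 + 3*y^2}; counting standard monomials gives mu = 6. Corank 2; j^3 = (x + y)^3 is a perfect cube, so E-series; the 4-jet and mu = 6 give E_6.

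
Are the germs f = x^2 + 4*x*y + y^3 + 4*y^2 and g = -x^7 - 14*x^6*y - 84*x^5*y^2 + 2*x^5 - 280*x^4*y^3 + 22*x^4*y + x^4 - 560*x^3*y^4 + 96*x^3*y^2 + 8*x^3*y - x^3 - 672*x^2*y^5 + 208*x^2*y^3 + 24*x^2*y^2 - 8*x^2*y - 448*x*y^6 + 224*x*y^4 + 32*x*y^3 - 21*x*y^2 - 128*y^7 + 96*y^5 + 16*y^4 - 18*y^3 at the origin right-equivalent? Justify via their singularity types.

No.

The Hessian of f at 0 has rank 1. Corank 1: A-series; mu = 2 gives A_2. The Hessian of g at 0 has rank 0. Corank 2; j^3 = -(x + 2*y)*(x + 3*y)^2 has shape L^2 M (L != M), so D-series; mu = 5 gives D_5. f is A_2 but g is D_5, hence not right-equivalent.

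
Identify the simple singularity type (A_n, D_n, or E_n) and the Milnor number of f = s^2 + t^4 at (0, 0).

Type A3, Milnor number mu = 3.

The Hessian of f at 0 has rank 1. Corank 1: A-series; mu = 3 gives A_3.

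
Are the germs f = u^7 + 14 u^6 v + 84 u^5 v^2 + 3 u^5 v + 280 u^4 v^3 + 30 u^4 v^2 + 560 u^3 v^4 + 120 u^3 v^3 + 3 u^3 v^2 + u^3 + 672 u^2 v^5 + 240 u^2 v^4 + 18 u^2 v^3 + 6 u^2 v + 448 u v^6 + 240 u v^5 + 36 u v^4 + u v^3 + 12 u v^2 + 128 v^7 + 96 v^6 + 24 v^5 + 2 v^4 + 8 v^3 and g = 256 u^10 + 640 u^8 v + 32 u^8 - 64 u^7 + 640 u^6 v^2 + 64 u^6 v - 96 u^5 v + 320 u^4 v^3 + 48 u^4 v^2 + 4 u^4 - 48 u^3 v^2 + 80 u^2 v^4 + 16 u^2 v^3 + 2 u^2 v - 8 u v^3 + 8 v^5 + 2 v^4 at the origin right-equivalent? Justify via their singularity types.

The Hessian of f at 0 has rank 0. Corank 2; j^3 = (u + 2*v)^3 is a perfect cube, so E-series; the 4-jet and mu = 7 give E_7. The Hessian of g at 0 has rank 0. Corank 2; j^3 = 2*u^2*v has shape L^2 M (L != M), so D-series; mu = 5 gives D_5. f is E_7 but g is D_5, hence not right-equivalent.

No.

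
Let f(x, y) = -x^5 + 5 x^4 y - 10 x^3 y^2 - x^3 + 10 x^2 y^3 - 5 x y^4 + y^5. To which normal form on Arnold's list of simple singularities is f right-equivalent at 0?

E_{8}

The Hessian of f at 0 is [[0, 0], [0, 0]] with rank 0, so corank 2. A Groebner basis of the Jacobian ideal J(f) in C{x,y} is {y^5, x*y^3 - y^4/4, x^2}; counting standard monomials gives mu = 8. Corank 2; j^3 = -x^3 is a perfect cube, so E-series; the 5-jet and mu = 8 give E_8.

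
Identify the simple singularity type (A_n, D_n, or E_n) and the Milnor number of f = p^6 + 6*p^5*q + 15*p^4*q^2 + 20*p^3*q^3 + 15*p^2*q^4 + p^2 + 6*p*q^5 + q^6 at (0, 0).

The Hessian of f at 0 has rank 1. Corank 1: A-series; mu = 5 gives A_5.

Type A5, Milnor number mu = 5.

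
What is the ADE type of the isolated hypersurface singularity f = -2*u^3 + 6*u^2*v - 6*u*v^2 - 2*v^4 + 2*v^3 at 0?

The Hessian of f at 0 has rank 0. Corank 2; j^3 = -2*(u - v)^3 is a perfect cube, so E-series; the 4-jet and mu = 6 give E_6.

E6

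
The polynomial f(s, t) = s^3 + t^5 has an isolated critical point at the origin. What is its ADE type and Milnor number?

Type E8, Milnor number mu = 8.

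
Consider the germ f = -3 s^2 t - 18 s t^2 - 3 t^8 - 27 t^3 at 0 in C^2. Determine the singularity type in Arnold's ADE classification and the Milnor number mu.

Type D_{9}, Milnor number mu = 9.

The Hessian of f at 0 has rank 0. Corank 2; j^3 = -3*t*(s + 3*t)^2 has shape L^2 M (L != M), so D-series; mu = 9 gives D_9.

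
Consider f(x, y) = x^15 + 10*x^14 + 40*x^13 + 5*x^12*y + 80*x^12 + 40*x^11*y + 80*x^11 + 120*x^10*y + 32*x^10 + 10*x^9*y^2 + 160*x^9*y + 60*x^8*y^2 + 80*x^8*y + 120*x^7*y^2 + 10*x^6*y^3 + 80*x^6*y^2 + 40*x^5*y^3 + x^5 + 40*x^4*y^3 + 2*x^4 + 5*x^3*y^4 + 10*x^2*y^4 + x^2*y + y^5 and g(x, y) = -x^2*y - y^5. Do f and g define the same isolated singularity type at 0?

Yes.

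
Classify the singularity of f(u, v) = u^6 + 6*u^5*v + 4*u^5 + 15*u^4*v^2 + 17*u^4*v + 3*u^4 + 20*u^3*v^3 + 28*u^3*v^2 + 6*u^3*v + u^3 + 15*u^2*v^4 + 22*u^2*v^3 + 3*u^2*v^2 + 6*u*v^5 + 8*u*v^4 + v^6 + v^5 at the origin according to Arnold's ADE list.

The Hessian of f at 0 has rank 0. Corank 2; j^3 = u^3 is a perfect cube, so E-series; the 5-jet and mu = 8 give E_8.

E_{8}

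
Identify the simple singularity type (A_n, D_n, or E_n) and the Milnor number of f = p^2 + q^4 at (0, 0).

Type A_3, Milnor number mu = 3.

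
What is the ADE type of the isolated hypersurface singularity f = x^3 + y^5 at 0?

The Hessian of f at 0 has rank 0. Corank 2; j^3 = x^3 is a perfect cube, so E-series; the 5-jet and mu = 8 give E_8.

E_8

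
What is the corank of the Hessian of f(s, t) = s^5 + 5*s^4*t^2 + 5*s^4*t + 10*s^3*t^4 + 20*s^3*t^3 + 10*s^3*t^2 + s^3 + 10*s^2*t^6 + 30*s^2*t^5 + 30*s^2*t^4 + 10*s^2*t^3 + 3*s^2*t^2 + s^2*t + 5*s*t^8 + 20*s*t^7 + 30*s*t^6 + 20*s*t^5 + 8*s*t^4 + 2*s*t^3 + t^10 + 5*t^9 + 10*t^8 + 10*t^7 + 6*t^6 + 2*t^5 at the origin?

The Hessian at 0 is [[0, 0], [0, 0]] of rank 0; hence corank 2.

2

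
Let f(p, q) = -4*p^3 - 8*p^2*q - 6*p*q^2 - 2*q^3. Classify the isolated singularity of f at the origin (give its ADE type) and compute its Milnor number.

Type D4, Milnor number mu = 4.

The Hessian of f at 0 has rank 0. Corank 2; j^3 = -2*(p + q)*(2*p^2 + 2*p*q + q^2) splits into three distinct lines over C (the quadratic factor has nonzero discriminant), so D_4.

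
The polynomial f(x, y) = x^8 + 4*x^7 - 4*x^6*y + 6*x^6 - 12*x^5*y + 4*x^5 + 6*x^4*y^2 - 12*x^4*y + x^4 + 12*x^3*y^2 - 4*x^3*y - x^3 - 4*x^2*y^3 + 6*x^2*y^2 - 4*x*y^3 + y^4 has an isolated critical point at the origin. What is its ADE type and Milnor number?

Type E_6, Milnor number mu = 6.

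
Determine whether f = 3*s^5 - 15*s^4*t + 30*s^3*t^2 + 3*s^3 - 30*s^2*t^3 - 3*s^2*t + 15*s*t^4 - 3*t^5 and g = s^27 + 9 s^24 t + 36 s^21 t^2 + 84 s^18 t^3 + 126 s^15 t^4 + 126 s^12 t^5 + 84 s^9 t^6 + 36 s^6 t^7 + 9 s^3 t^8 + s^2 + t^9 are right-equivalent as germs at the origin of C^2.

The Hessian of f at 0 is [[0, 0], [0, 0]] with rank 0, so corank 2. A Groebner basis of the Jacobian ideal J(f) in C{s,t} is {s*t/5 + t^4, s*t^2, s^2 - s*t}; counting standard monomials gives mu = 6. Corank 2; j^3 = 3*s^2*(s - t) has shape L^2 M (L != M), so D-series; mu = 6 gives D_6. The Hessian of g at 0 is [[2, 0], [0, 0]] with rank 1, so corank 1. A Groebner basis of the Jacobian ideal J(g) in C{s,t} is {t^8, s}; counting standard monomials gives mu = 8. Corank 1: A-series; mu = 8 gives A_8. f is D_6 but g is A_8, hence not right-equivalent.

No.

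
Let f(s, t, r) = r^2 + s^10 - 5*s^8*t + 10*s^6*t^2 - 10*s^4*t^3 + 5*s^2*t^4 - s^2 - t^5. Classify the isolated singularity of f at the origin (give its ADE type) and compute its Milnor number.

The Hessian of f at 0 has rank 2. Corank 1: A-series; mu = 4 gives A_4.

Type A4, Milnor number mu = 4.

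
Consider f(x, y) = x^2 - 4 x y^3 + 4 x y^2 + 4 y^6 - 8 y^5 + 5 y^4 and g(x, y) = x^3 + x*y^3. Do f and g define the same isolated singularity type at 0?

The Hessian of f at 0 has rank 1. Corank 1: A-series; mu = 3 gives A_3. The Hessian of g at 0 has rank 0. Corank 2; j^3 = x^3 is a perfect cube, so E-series; the 4-jet and mu = 7 give E_7. f is A_3 but g is E_7, hence not right-equivalent.

No.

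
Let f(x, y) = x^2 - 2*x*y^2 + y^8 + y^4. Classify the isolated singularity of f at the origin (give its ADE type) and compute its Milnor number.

Type A_{7}, Milnor number mu = 7.

The Hessian of f at 0 is [[2, 0], [0, 0]] with rank 1, so corank 1. A Groebner basis of the Jacobian ideal J(f) in C{x,y} is {x^4, x^3*y, -x + y^2}; counting standard monomials gives mu = 7. Corank 1: A-series; mu = 7 gives A_7.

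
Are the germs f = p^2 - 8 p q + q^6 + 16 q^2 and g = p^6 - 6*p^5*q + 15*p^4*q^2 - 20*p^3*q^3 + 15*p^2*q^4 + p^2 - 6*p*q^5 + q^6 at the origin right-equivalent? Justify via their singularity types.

The Hessian of f at 0 is [[2, -8], [-8, 32]] with rank 1, so corank 1. A Groebner basis of the Jacobian ideal J(f) in C{p,q} is {q^5, p - 4*q}; counting standard monomials gives mu = 5. Corank 1: A-series; mu = 5 gives A_5. The Hessian of g at 0 is [[2, 0], [0, 0]] with rank 1, so corank 1. A Groebner basis of the Jacobian ideal J(g) in C{p,q} is {q^5, p}; counting standard monomials gives mu = 5. Corank 1: A-series; mu = 5 gives A_5. Both have type A_5, hence right-equivalent.

Yes.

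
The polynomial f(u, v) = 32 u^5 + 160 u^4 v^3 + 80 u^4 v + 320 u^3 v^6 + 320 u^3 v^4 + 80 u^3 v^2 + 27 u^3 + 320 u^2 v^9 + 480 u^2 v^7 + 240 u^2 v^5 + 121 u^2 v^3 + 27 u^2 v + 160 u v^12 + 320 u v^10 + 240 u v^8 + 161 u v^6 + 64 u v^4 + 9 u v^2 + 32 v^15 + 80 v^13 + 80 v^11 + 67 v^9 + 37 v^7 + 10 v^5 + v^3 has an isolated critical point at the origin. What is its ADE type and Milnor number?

Type E_{8}, Milnor number mu = 8.

The Hessian of f at 0 is [[0, 0], [0, 0]] with rank 0, so corank 2. A Groebner basis of the Jacobian ideal J(f) in C{u,v} is {9*u^2/2 + u*v^3 + 3*u*v + v^2/2, -12*u^2 - 8*u*v + v^4 - 4*v^2/3, u^3 - u*v^2/3 - 2*v^3/27, u^2*v + 2*u*v^2/3 + v^3/9}; counting standard monomials gives mu = 8. Corank 2; j^3 = (3*u + v)^3 is a perfect cube, so E-series; the 5-jet and mu = 8 give E_8.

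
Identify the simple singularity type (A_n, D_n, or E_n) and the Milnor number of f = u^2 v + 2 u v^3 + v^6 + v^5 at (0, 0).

Type D_{7}, Milnor number mu = 7.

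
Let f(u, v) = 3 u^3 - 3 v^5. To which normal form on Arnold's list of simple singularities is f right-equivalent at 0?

E_{8}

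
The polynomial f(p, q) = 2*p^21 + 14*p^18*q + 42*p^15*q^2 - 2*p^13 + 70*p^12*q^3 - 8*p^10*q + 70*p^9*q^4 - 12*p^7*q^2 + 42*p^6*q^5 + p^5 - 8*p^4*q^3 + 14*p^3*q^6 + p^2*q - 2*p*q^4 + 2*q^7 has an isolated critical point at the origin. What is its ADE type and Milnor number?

Type D_{8}, Milnor number mu = 8.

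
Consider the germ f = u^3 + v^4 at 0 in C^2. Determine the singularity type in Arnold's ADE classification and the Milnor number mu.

Type E_6, Milnor number mu = 6.

The Hessian of f at 0 has rank 0. Corank 2; j^3 = u^3 is a perfect cube, so E-series; the 4-jet and mu = 6 give E_6.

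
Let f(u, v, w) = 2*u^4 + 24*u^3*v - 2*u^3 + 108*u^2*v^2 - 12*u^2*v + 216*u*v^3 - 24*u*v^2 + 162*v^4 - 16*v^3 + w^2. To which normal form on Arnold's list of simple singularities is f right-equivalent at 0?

The Hessian of f at 0 has rank 1. Corank 2; j^3 = -2*(u + 2*v)^3 is a perfect cube, so E-series; the 4-jet and mu = 6 give E_6.

E_{6}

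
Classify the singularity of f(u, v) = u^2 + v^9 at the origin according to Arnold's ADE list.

A8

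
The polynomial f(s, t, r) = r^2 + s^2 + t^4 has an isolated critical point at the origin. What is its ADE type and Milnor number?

The Hessian of f at 0 is [[2, 0, 0], [0, 0, 0], [0, 0, 2]] with rank 2, so corank 1. A Groebner basis of the Jacobian ideal J(f) in C{s,t,r} is {t^3, s, r}; counting standard monomials gives mu = 3. Corank 1: A-series; mu = 3 gives A_3.

Type A_{3}, Milnor number mu = 3.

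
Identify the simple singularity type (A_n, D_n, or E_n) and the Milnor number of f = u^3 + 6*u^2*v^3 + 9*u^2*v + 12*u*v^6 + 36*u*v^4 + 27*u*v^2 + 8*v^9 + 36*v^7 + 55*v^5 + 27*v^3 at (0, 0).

Type E8, Milnor number mu = 8.

The Hessian of f at 0 is [[0, 0], [0, 0]] with rank 0, so corank 2. A Groebner basis of the Jacobian ideal J(f) in C{u,v} is {u^2/4 + u*v^3 + 3*u*v/2 + 9*v^2/4, v^4, u^3 - 27*u*v^2 - 54*v^3, u^2*v + 6*u*v^2 + 9*v^3}; counting standard monomials gives mu = 8. Corank 2; j^3 = (u + 3*v)^3 is a perfect cube, so E-series; the 5-jet and mu = 8 give E_8.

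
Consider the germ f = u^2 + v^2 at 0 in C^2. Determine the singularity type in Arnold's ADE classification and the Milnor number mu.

Type A_1, Milnor number mu = 1.

The Hessian of f at 0 has rank 2. Corank 0: nondegenerate Morse point, so A_1.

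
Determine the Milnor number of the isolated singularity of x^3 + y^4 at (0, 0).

6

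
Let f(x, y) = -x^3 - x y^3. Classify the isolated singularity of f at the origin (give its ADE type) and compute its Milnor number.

The Hessian of f at 0 has rank 0. Corank 2; j^3 = -x^3 is a perfect cube, so E-series; the 4-jet and mu = 7 give E_7.

Type E_{7}, Milnor number mu = 7.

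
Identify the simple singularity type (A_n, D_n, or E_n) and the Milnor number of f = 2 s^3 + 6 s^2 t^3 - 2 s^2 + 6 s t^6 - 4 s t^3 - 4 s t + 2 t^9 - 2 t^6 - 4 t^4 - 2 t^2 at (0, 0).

Type A_2, Milnor number mu = 2.

The Hessian of f at 0 has rank 1. Corank 1: A-series; mu = 2 gives A_2.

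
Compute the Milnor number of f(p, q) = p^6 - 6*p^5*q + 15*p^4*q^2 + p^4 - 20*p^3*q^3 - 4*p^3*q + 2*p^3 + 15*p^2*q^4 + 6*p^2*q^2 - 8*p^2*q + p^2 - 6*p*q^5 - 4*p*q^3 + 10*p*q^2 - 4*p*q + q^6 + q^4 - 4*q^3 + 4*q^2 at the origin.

The Hessian of f at 0 is [[2, -4], [-4, 8]] with rank 1, so corank 1. A Groebner basis of the Jacobian ideal J(f) in C{p,q} is {p*q^2 + 8*p*q + 3*p - 13*q^2 - 6*q, 5*p*q + 2*p + q^3 - 8*q^2 - 4*q, p^2 - 2*p*q + p + q^2 - 2*q}; counting standard monomials gives mu = 5. Corank 1: A-series; mu = 5 gives A_5.

5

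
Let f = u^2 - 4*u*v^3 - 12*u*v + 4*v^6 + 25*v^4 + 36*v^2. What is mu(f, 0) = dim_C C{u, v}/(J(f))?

3

The Hessian of f at 0 is [[2, -12], [-12, 72]] with rank 1, so corank 1. A Groebner basis of the Jacobian ideal J(f) in C{u,v} is {v^3, u - 6*v}; counting standard monomials gives mu = 3. Corank 1: A-series; mu = 3 gives A_3.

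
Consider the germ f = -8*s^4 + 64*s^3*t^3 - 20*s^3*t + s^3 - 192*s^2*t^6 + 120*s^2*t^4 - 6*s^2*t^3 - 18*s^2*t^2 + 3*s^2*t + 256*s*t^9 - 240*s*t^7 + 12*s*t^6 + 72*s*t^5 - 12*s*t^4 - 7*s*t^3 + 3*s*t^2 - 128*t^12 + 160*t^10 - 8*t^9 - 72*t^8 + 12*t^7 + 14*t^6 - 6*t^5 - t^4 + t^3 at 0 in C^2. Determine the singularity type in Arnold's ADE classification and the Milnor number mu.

The Hessian of f at 0 has rank 0. Corank 2; j^3 = (s + t)^3 is a perfect cube, so E-series; the 4-jet and mu = 7 give E_7.

Type E_7, Milnor number mu = 7.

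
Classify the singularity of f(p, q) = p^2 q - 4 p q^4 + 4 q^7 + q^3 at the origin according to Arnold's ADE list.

The Hessian of f at 0 is [[0, 0], [0, 0]] with rank 0, so corank 2. A Groebner basis of the Jacobian ideal J(f) in C{p,q} is {q^3, p^2 + 3*q^2, p*q}; counting standard monomials gives mu = 4. Corank 2; j^3 = q*(p^2 + q^2) splits into three distinct lines over C (the quadratic factor has nonzero discriminant), so D_4.

D_{4}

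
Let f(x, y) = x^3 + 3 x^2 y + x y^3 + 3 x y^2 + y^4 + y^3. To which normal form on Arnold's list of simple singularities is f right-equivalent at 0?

E_{7}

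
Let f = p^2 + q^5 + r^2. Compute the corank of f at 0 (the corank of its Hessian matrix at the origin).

1

The Hessian at 0 is [[2, 0, 0], [0, 0, 0], [0, 0, 2]] of rank 2; hence corank 1.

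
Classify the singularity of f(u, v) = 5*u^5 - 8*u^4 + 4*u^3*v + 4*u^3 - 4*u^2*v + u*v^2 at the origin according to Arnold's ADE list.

D_6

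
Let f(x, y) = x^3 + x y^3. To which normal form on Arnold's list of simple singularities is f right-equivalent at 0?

The Hessian of f at 0 has rank 0. Corank 2; j^3 = x^3 is a perfect cube, so E-series; the 4-jet and mu = 7 give E_7.

E_7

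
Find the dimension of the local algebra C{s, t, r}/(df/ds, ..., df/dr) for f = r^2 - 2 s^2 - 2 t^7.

The Hessian of f at 0 has rank 2. Corank 1: A-series; mu = 6 gives A_6.

6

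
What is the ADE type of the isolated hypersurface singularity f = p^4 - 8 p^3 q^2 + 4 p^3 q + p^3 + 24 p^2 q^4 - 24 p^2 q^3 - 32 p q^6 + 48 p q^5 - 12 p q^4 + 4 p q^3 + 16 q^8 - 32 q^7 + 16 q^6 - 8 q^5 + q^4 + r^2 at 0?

E_{6}

The Hessian of f at 0 has rank 1. Corank 2; j^3 = p^3 is a perfect cube, so E-series; the 4-jet and mu = 6 give E_6.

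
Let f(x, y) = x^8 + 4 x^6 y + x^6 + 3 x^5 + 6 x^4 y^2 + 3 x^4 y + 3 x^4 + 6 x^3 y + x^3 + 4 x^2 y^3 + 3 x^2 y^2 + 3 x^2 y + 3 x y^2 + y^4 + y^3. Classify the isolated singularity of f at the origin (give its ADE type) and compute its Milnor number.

The Hessian of f at 0 has rank 0. Corank 2; j^3 = (x + y)^3 is a perfect cube, so E-series; the 4-jet and mu = 6 give E_6.

Type E_6, Milnor number mu = 6.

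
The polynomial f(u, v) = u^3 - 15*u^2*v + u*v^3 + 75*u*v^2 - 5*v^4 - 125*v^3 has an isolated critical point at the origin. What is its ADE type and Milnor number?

The Hessian of f at 0 has rank 0. Corank 2; j^3 = (u - 5*v)^3 is a perfect cube, so E-series; the 4-jet and mu = 7 give E_7.

Type E_{7}, Milnor number mu = 7.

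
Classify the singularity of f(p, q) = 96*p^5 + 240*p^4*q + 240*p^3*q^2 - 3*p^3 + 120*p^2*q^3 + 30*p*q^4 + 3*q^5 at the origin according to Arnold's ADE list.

E_{8}

The Hessian of f at 0 has rank 0. Corank 2; j^3 = -3*p^3 is a perfect cube, so E-series; the 5-jet and mu = 8 give E_8.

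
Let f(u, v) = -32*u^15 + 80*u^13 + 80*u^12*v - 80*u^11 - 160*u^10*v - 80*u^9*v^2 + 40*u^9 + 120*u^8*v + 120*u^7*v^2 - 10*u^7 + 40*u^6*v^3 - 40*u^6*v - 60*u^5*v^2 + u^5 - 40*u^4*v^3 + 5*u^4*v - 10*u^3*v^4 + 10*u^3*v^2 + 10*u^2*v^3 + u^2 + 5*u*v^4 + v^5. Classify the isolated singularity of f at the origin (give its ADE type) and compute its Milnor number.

The Hessian of f at 0 is [[2, 0], [0, 0]] with rank 1, so corank 1. A Groebner basis of the Jacobian ideal J(f) in C{u,v} is {v^4, u}; counting standard monomials gives mu = 4. Corank 1: A-series; mu = 4 gives A_4.

Type A_4, Milnor number mu = 4.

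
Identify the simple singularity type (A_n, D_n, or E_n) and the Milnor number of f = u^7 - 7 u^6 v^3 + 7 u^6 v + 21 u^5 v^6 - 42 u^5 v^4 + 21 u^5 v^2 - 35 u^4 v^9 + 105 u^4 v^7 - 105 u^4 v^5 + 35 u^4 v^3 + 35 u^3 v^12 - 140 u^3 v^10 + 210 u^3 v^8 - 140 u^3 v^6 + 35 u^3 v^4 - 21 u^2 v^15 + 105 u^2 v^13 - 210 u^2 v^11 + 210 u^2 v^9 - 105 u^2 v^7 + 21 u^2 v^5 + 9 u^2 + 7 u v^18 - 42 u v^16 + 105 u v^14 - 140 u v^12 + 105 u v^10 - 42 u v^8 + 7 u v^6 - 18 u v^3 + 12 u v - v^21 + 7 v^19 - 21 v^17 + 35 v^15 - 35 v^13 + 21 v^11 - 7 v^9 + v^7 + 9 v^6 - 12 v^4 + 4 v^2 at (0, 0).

Type A6, Milnor number mu = 6.

The Hessian of f at 0 is [[18, 12], [12, 8]] with rank 1, so corank 1. A Groebner basis of the Jacobian ideal J(f) in C{u,v} is {-u + v^3 - 2*v/3, u^2 + 4*u*v/3 + 4*v^2/9}; counting standard monomials gives mu = 6. Corank 1: A-series; mu = 6 gives A_6.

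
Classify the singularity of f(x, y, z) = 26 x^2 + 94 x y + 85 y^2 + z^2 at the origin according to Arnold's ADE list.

A_1

The Hessian of f at 0 is [[52, 94, 0], [94, 170, 0], [0, 0, 2]] with rank 3, so corank 0. A Groebner basis of the Jacobian ideal J(f) in C{x,y,z} is {x, y, z}; counting standard monomials gives mu = 1. Corank 0: nondegenerate Morse point, so A_1.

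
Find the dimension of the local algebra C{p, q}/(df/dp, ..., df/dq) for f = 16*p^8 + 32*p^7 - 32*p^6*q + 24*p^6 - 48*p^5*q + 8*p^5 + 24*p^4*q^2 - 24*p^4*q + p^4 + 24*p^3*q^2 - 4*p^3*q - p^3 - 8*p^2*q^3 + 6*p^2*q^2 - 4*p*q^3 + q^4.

6

The Hessian of f at 0 has rank 0. Corank 2; j^3 = -p^3 is a perfect cube, so E-series; the 4-jet and mu = 6 give E_6.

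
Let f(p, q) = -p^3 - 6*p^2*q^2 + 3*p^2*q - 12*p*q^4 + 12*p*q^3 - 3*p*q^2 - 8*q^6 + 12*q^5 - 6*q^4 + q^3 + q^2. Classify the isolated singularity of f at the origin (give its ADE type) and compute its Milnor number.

Type A2, Milnor number mu = 2.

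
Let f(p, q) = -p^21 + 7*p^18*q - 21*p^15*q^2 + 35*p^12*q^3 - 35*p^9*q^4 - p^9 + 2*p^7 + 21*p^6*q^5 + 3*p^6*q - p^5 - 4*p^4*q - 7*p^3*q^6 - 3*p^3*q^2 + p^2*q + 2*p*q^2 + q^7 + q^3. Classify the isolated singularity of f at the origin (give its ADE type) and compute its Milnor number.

Type D8, Milnor number mu = 8.

The Hessian of f at 0 is [[0, 0], [0, 0]] with rank 0, so corank 2. A Groebner basis of the Jacobian ideal J(f) in C{p,q} is {p^2/3 + p*q^3 - p*q/3 - 2*q^2/3, -p^2/2 + q^4 + q^2/2, p^3 - 3*p*q^2 - 2*q^3, p^2*q + 2*p*q^2 + q^3}; counting standard monomials gives mu = 8. Corank 2; j^3 = q*(p + q)^2 has shape L^2 M (L != M), so D-series; mu = 8 gives D_8.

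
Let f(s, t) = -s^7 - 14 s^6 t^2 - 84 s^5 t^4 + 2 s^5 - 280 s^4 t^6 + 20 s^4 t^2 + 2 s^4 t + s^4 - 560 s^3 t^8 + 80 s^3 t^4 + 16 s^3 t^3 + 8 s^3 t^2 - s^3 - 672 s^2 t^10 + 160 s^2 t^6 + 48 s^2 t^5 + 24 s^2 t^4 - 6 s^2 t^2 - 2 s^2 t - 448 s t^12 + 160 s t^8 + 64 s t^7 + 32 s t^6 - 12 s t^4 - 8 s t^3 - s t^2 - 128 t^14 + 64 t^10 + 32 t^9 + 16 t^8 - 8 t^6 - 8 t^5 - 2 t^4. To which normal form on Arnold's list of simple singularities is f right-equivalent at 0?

D_5

The Hessian of f at 0 is [[0, 0], [0, 0]] with rank 0, so corank 2. A Groebner basis of the Jacobian ideal J(f) in C{s,t} is {s*t^2 - s*t/6 - t^2/6, s*t/6 + t^3 + t^2/6, s^2 + 4*s*t/3 + t^2/3}; counting standard monomials gives mu = 5. Corank 2; j^3 = -s*(s + t)^2 has shape L^2 M (L != M), so D-series; mu = 5 gives D_5.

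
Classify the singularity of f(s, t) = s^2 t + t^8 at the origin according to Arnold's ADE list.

D_9

The Hessian of f at 0 is [[0, 0], [0, 0]] with rank 0, so corank 2. A Groebner basis of the Jacobian ideal J(f) in C{s,t} is {s^2/8 + t^7, s^3, s*t}; counting standard monomials gives mu = 9. Corank 2; j^3 = s^2*t has shape L^2 M (L != M), so D-series; mu = 9 gives D_9.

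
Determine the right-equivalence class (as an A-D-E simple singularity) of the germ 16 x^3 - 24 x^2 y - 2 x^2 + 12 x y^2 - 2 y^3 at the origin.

The Hessian of f at 0 has rank 1. Corank 1: A-series; mu = 2 gives A_2.

A2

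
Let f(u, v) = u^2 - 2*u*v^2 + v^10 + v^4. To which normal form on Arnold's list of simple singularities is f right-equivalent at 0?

The Hessian of f at 0 has rank 1. Corank 1: A-series; mu = 9 gives A_9.

A_9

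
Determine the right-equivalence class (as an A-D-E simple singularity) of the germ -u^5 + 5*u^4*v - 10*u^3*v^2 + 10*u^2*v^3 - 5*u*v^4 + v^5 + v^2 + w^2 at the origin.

The Hessian of f at 0 has rank 2. Corank 1: A-series; mu = 4 gives A_4.

A_{4}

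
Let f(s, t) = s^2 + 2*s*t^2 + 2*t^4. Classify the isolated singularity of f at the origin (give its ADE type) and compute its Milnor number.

Type A_3, Milnor number mu = 3.

The Hessian of f at 0 is [[2, 0], [0, 0]] with rank 1, so corank 1. A Groebner basis of the Jacobian ideal J(f) in C{s,t} is {s^2, s*t, s + t^2}; counting standard monomials gives mu = 3. Corank 1: A-series; mu = 3 gives A_3.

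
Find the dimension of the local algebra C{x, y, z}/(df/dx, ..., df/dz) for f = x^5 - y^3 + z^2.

The Hessian of f at 0 is [[0, 0, 0], [0, 0, 0], [0, 0, 2]] with rank 1, so corank 2. A Groebner basis of the Jacobian ideal J(f) in C{x,y,z} is {x^4, y^2, z}; counting standard monomials gives mu = 8. Corank 2; j^3 = -y^3 is a perfect cube, so E-series; the 5-jet and mu = 8 give E_8.

8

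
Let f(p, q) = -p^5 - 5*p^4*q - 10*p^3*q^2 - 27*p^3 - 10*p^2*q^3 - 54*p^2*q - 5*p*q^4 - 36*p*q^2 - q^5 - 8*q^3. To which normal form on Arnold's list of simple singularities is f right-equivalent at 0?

E8

The Hessian of f at 0 is [[0, 0], [0, 0]] with rank 0, so corank 2. A Groebner basis of the Jacobian ideal J(f) in C{p,q} is {q^5, p*q^3 + 3*q^4/4, p^2 + 4*p*q/3 + 4*q^2/9}; counting standard monomials gives mu = 8. Corank 2; j^3 = -(3*p + 2*q)^3 is a perfect cube, so E-series; the 5-jet and mu = 8 give E_8.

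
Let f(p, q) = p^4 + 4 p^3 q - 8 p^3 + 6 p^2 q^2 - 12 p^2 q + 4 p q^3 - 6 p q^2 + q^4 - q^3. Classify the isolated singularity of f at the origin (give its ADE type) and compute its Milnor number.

Type E6, Milnor number mu = 6.

The Hessian of f at 0 has rank 0. Corank 2; j^3 = -(2*p + q)^3 is a perfect cube, so E-series; the 4-jet and mu = 6 give E_6.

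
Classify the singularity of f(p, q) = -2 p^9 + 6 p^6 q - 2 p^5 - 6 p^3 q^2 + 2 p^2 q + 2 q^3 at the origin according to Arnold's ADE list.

D_{4}

The Hessian of f at 0 has rank 0. Corank 2; j^3 = 2*q*(p^2 + q^2) splits into three distinct lines over C (the quadratic factor has nonzero discriminant), so D_4.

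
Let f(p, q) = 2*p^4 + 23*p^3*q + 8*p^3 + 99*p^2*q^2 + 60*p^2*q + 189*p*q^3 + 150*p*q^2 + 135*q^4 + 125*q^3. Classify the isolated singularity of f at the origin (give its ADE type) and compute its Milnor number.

Type E_7, Milnor number mu = 7.

The Hessian of f at 0 is [[0, 0], [0, 0]] with rank 0, so corank 2. A Groebner basis of the Jacobian ideal J(f) in C{p,q} is {768*p^2 + 3840*p*q + q^4 + 8*q^3 + 4800*q^2, p^3 + 660*p^2 + 3300*p*q + 45*q^3/2 + 4125*q^2, p^2*q - 168*p^2 - 840*p*q - 8*q^3 - 1050*q^2, 32*p^2 + p*q^2 + 160*p*q + 17*q^3/6 + 200*q^2}; counting standard monomials gives mu = 7. Corank 2; j^3 = (2*p + 5*q)^3 is a perfect cube, so E-series; the 4-jet and mu = 7 give E_7.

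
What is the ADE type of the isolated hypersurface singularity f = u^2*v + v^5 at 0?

D_{6}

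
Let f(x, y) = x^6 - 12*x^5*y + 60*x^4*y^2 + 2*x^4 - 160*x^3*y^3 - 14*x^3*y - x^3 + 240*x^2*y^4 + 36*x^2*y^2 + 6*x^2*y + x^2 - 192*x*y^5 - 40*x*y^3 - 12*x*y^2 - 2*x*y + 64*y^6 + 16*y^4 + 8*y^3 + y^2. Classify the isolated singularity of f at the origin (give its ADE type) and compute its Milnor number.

Type A_2, Milnor number mu = 2.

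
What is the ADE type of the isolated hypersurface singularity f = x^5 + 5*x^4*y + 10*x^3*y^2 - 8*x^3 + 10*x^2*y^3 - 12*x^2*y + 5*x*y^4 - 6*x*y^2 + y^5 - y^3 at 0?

The Hessian of f at 0 has rank 0. Corank 2; j^3 = -(2*x + y)^3 is a perfect cube, so E-series; the 5-jet and mu = 8 give E_8.

E8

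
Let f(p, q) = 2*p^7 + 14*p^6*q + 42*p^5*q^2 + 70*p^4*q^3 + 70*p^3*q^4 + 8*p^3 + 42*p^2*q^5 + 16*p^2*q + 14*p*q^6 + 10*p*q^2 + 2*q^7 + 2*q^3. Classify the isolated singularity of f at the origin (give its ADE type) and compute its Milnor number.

Type D_{8}, Milnor number mu = 8.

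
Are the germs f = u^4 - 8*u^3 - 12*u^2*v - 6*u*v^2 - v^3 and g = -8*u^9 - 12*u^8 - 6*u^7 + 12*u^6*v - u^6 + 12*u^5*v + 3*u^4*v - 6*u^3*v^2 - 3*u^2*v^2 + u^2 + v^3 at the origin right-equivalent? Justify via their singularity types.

No.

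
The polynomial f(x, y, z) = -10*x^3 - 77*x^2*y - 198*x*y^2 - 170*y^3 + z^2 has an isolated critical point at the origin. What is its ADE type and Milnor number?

The Hessian of f at 0 is [[0, 0, 0], [0, 0, 0], [0, 0, 2]] with rank 1, so corank 2. A Groebner basis of the Jacobian ideal J(f) in C{x,y,z} is {y^3, x^2 - 6*y^2, x*y + 27*y^2/11, z}; counting standard monomials gives mu = 4. Corank 2; j^3 = -(2*x + 5*y)*(5*x^2 + 26*x*y + 34*y^2) splits into three distinct lines over C (the quadratic factor has nonzero discriminant), so D_4.

Type D_{4}, Milnor number mu = 4.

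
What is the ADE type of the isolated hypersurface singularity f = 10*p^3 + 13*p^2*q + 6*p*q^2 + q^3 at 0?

D_4

The Hessian of f at 0 is [[0, 0], [0, 0]] with rank 0, so corank 2. A Groebner basis of the Jacobian ideal J(f) in C{p,q} is {q^3, p^2 - 3*q^2/11, p*q + 6*q^2/11}; counting standard monomials gives mu = 4. Corank 2; j^3 = (2*p + q)*(5*p^2 + 4*p*q + q^2) splits into three distinct lines over C (the quadratic factor has nonzero discriminant), so D_4.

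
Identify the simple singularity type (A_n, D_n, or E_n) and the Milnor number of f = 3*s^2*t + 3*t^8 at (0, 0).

Type D_{9}, Milnor number mu = 9.

The Hessian of f at 0 is [[0, 0], [0, 0]] with rank 0, so corank 2. A Groebner basis of the Jacobian ideal J(f) in C{s,t} is {s^2/8 + t^7, s^3, s*t}; counting standard monomials gives mu = 9. Corank 2; j^3 = 3*s^2*t has shape L^2 M (L != M), so D-series; mu = 9 gives D_9.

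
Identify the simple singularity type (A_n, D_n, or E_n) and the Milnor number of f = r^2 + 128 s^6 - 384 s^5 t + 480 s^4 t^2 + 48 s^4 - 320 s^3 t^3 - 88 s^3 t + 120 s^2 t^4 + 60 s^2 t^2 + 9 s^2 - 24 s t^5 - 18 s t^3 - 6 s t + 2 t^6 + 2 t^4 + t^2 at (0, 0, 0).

Type A5, Milnor number mu = 5.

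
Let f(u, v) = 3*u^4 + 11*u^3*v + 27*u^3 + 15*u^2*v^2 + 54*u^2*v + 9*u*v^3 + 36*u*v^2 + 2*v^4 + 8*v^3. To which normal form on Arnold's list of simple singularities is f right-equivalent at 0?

The Hessian of f at 0 has rank 0. Corank 2; j^3 = (3*u + 2*v)^3 is a perfect cube, so E-series; the 4-jet and mu = 7 give E_7.

E7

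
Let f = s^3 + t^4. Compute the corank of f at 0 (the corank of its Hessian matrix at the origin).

2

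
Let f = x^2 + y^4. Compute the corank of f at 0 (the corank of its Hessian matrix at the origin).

Hessian at 0 has rank 1.

1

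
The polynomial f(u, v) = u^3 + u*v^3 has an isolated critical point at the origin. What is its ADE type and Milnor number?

Type E7, Milnor number mu = 7.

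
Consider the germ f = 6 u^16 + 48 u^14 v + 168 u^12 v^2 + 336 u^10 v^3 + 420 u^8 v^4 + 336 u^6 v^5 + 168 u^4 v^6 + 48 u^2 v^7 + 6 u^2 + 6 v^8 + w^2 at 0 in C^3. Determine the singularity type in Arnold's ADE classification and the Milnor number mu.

Type A_{7}, Milnor number mu = 7.

The Hessian of f at 0 has rank 2. Corank 1: A-series; mu = 7 gives A_7.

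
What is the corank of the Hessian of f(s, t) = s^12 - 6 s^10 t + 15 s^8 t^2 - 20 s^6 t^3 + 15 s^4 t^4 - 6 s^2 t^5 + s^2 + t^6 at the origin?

1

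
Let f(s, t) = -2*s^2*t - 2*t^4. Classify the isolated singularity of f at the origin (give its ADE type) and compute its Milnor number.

Type D_{5}, Milnor number mu = 5.

The Hessian of f at 0 is [[0, 0], [0, 0]] with rank 0, so corank 2. A Groebner basis of the Jacobian ideal J(f) in C{s,t} is {s^3, s^2/4 + t^3, s*t}; counting standard monomials gives mu = 5. Corank 2; j^3 = -2*s^2*t has shape L^2 M (L != M), so D-series; mu = 5 gives D_5.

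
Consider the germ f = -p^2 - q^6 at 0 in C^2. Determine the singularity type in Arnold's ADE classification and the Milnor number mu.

Type A5, Milnor number mu = 5.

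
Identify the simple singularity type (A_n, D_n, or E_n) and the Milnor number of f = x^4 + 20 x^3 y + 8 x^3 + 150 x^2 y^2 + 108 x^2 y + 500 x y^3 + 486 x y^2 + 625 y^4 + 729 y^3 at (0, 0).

Type E_{6}, Milnor number mu = 6.

The Hessian of f at 0 has rank 0. Corank 2; j^3 = (2*x + 9*y)^3 is a perfect cube, so E-series; the 4-jet and mu = 6 give E_6.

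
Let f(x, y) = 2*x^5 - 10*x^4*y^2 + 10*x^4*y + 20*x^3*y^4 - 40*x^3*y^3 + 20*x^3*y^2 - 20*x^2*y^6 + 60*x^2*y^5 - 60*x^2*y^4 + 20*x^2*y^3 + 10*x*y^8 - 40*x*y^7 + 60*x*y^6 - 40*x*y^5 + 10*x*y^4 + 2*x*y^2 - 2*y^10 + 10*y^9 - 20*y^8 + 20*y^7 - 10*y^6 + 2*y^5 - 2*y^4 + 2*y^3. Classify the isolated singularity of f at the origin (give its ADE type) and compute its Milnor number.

Type D_6, Milnor number mu = 6.

The Hessian of f at 0 is [[0, 0], [0, 0]] with rank 0, so corank 2. A Groebner basis of the Jacobian ideal J(f) in C{x,y} is {x^4 + y^2/5, y^3, x*y + y^2}; counting standard monomials gives mu = 6. Corank 2; j^3 = 2*y^2*(x + y) has shape L^2 M (L != M), so D-series; mu = 6 gives D_6.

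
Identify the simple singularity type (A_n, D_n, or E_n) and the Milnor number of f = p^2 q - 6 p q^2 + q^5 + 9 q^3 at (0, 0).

The Hessian of f at 0 has rank 0. Corank 2; j^3 = q*(p - 3*q)^2 has shape L^2 M (L != M), so D-series; mu = 6 gives D_6.

Type D_{6}, Milnor number mu = 6.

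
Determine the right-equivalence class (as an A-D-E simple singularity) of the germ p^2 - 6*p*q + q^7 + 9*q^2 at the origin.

The Hessian of f at 0 is [[2, -6], [-6, 18]] with rank 1, so corank 1. A Groebner basis of the Jacobian ideal J(f) in C{p,q} is {q^6, p - 3*q}; counting standard monomials gives mu = 6. Corank 1: A-series; mu = 6 gives A_6.

A6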